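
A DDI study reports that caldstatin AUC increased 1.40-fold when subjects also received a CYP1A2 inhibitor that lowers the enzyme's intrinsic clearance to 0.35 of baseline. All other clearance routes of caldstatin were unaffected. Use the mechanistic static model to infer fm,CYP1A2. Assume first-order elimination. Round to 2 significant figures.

0.44

CL'/CL = 1 / 1.40 = 0.7143
0.35·fm + (1 − fm) = 0.7143
fm = (0.7143 − 1) / (0.35 − 1) = 0.44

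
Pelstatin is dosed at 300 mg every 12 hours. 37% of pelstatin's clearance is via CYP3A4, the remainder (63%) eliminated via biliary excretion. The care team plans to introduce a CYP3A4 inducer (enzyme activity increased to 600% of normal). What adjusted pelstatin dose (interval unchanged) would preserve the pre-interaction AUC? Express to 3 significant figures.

855 mg

The CYP3A4 pathway (37% of clearance) increases to 6× activity: 0.37 × 6 = 2.22.
The remaining 63% of clearance is unaffected.
Relative clearance = 2.22 + 0.63 = 2.85.
To maintain the same steady-state level, dose must scale with clearance: new dose = 300 × 2.85 = 855 mg.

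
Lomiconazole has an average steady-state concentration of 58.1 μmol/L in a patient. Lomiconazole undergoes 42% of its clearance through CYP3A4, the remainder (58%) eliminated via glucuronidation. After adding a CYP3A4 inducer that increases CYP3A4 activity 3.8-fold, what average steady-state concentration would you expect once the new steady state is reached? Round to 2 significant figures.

27 μmol/L

The CYP3A4 pathway (42% of clearance) is boosted to 3.8× activity: 0.42 × 3.8 = 1.596.
The remaining 58% of clearance is unaffected.
Relative clearance = 1.596 + 0.58 = 2.176.
Average steady-state concentration ∝ 1/CL, so new value = 58.1 / 2.176 = 27 μmol/L.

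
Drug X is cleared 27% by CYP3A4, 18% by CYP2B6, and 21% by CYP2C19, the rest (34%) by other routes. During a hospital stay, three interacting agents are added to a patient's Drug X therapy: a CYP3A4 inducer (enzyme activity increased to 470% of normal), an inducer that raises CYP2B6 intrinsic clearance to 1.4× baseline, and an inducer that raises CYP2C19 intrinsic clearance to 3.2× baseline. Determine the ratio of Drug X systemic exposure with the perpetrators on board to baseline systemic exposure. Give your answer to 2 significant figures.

The CYP3A4 pathway (27% of clearance) increases to 4.7× activity: 0.27 × 4.7 = 1.269.
The CYP2B6 pathway (18% of clearance) rises to 1.4× activity: 0.18 × 1.4 = 0.252.
The CYP2C19 pathway (21% of clearance) rises to 3.2× activity: 0.21 × 3.2 = 0.672.
The remaining 34% of clearance is unaffected.
Relative clearance = 1.269 + 0.252 + 0.672 + 0.34 = 2.533.
Because systemic exposure varies inversely with clearance, the combined effect is 1 / 2.533 = 0.39.

0.39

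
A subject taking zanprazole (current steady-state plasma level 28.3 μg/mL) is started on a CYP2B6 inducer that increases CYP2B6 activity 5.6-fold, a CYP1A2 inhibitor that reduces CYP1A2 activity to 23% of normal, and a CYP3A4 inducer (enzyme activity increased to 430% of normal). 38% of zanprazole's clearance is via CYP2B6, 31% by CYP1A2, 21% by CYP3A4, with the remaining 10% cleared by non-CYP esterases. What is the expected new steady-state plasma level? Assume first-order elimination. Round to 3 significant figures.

8.84 μg/mL

CYP2B6: 0.38 × 5.6 = 2.128
CYP1A2: 0.31 × 0.23 = 0.0713
CYP3A4: 0.21 × 4.3 = 0.903
Other: 0.1 (unchanged)
Relative clearance = 2.128 + 0.0713 + 0.903 + 0.1 = 3.2023.
Dividing the baseline by the relative clearance: 28.3 / 3.2023 = 8.84 μg/mL.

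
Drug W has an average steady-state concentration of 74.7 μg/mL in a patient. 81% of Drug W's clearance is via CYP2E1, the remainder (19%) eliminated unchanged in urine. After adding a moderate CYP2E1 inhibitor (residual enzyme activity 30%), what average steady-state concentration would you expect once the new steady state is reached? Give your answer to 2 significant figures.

The CYP2E1 pathway (81% of clearance) is reduced to 0.3× activity: 0.81 × 0.3 = 0.243.
The remaining 19% of clearance is unaffected.
Relative clearance = 0.243 + 0.19 = 0.433.
New average steady-state concentration = baseline ÷ relative clearance = 74.7 / 0.433 = 1.7 × 10² μg/mL.

1.7 × 10² μg/mL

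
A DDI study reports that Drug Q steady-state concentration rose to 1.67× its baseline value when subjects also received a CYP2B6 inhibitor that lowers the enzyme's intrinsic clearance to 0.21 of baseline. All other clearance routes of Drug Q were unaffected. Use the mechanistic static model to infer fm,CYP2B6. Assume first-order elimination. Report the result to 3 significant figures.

0.508

Let x = fm,CYP2B6. Because steady-state concentration ∝ 1/CL, relative clearance fell to 1/1.67 = 0.5988.
Only the CYP2B6 route changed, so 0.5988 = x·0.21 + (1 − x), giving x = 0.508.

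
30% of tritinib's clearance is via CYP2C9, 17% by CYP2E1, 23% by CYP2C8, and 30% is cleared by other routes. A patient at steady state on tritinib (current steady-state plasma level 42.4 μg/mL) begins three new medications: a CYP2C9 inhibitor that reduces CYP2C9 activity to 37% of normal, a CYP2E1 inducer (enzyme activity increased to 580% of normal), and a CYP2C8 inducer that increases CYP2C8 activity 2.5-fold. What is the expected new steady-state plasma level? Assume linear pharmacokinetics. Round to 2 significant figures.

CYP2C9: 0.3 × 0.37 = 0.111
CYP2E1: 0.17 × 5.8 = 0.986
CYP2C8: 0.23 × 2.5 = 0.575
Other: 0.3 (unchanged)
New clearance relative to baseline: 0.111 + 0.986 + 0.575 + 0.3 = 1.972.
Steady-state plasma level ∝ 1/CL: new value = 42.4 / 1.972 = 22 μg/mL.

22 μg/mL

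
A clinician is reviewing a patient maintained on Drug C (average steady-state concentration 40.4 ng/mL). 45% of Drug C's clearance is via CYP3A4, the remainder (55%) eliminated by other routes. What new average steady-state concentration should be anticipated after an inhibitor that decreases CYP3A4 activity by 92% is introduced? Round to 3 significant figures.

The CYP3A4 pathway (45% of clearance) falls to 0.08× activity: 0.45 × 0.08 = 0.036.
Non-CYP routes (55%) are unchanged.
CL_new/CL_old = 0.036 + 0.55 = 0.586.
New average steady-state concentration = baseline ÷ relative clearance = 40.4 / 0.586 = 68.9 ng/mL.

68.9 ng/mL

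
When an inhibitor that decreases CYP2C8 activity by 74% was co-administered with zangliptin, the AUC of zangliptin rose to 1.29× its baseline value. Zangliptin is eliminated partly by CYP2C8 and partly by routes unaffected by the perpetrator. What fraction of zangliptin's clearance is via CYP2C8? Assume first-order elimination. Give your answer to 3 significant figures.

Call the CYP2C8 fraction fm. After the interaction, CL_new/CL_old = fm × 0.26 + (1 − fm).
AUC ratio = 1 / (new CL fraction), so new CL fraction = 1 / 1.29 = 0.7752.
fm × 0.26 + 1 − fm = 0.7752  ⇒  fm × (0.26 − 1) = −0.2248  ⇒  fm = 0.304.

0.304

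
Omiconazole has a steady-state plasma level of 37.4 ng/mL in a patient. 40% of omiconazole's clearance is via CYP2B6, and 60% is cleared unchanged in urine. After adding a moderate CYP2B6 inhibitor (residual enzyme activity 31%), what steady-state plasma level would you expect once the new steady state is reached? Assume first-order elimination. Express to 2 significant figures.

CYP2B6: 0.4 × 0.31 = 0.124
Other: 0.6 (unchanged)
CL_new/CL_old = 0.124 + 0.6 = 0.724.
Steady-state plasma level ∝ 1/CL, so new value = 37.4 / 0.724 = 52 ng/mL.

52 ng/mL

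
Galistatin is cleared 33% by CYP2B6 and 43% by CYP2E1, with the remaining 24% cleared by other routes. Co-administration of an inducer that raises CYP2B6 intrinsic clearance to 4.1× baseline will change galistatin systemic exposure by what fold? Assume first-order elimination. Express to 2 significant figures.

0.49

The CYP2B6 pathway (33% of clearance) is boosted to 4.1× activity: 0.33 × 4.1 = 1.353.
CYP2E1 (43%) and the residual 24% are unaffected.
CL_new/CL_old = 1.353 + 0.43 + 0.24 = 2.023.
Systemic exposure ratio = CL_old/CL_new = 1 / 2.023 = 0.49.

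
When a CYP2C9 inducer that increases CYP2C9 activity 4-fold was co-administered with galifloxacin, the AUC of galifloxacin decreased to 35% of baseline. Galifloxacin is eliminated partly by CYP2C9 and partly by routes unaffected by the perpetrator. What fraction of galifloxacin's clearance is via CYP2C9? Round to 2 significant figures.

0.62

Let x = fm,CYP2C9. Because AUC ∝ 1/CL, relative clearance rose to 1/0.350 = 2.857.
Only the CYP2C9 route changed, so 2.857 = x·4 + (1 − x), giving x = 0.62.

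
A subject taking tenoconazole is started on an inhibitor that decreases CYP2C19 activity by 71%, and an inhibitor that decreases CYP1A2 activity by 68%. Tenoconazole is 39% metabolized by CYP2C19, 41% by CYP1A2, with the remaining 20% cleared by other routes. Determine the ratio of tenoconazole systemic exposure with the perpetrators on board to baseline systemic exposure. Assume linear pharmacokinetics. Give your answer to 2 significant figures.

The CYP2C19 pathway (39% of clearance) is reduced to 0.29× activity: 0.39 × 0.29 = 0.1131.
The CYP1A2 pathway (41% of clearance) is reduced to 0.32× activity: 0.41 × 0.32 = 0.1312.
The remaining 20% of clearance is unaffected.
Relative clearance = 0.1131 + 0.1312 + 0.2 = 0.4443.
Systemic exposure ∝ 1/CL: fold-change = 1 / 0.4443 = 2.3.

2.3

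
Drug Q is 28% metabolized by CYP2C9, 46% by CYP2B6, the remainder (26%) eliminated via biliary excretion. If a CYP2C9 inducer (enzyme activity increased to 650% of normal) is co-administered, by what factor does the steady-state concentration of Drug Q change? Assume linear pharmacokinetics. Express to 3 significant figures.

0.394

The CYP2C9 pathway (28% of clearance) is boosted to 6.5× activity: 0.28 × 6.5 = 1.82.
CYP2B6 (46%) and the residual 26% are unaffected.
Relative clearance = 1.82 + 0.46 + 0.26 = 2.54.
Since steady-state concentration ∝ 1/CL, the ratio is 1 / 2.54 = 0.394.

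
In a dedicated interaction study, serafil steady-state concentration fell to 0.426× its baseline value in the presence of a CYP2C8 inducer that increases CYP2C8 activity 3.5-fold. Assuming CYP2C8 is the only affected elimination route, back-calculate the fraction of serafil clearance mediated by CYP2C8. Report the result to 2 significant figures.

0.54

Call the CYP2C8 fraction fm. After the interaction, CL_new/CL_old = fm × 3.5 + (1 − fm).
Steady-state concentration ratio = 1 / (new CL fraction), so new CL fraction = 1 / 0.426 = 2.347.
fm × 3.5 + 1 − fm = 2.347  ⇒  fm × (3.5 − 1) = 1.347  ⇒  fm = 0.54.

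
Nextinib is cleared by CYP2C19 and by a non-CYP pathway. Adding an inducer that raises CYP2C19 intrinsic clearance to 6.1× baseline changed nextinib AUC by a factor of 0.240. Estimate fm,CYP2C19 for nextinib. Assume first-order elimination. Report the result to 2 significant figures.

CL'/CL = 1 / 0.240 = 4.167
6.1·fm + (1 − fm) = 4.167
fm = (4.167 − 1) / (6.1 − 1) = 0.62

0.62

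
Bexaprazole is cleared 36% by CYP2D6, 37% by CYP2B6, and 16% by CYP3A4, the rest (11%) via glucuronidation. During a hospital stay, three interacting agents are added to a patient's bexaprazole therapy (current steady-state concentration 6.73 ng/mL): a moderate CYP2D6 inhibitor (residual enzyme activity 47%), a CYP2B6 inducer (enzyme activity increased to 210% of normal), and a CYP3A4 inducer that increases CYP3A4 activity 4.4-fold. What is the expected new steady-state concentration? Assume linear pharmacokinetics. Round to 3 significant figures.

3.82 ng/mL

CYP2D6: 0.36 × 0.47 = 0.1692
CYP2B6: 0.37 × 2.1 = 0.777
CYP3A4: 0.16 × 4.4 = 0.704
Other: 0.11 (unchanged)
Relative clearance = 0.1692 + 0.777 + 0.704 + 0.11 = 1.7602.
Dividing the baseline by the relative clearance: 6.73 / 1.7602 = 3.82 ng/mL.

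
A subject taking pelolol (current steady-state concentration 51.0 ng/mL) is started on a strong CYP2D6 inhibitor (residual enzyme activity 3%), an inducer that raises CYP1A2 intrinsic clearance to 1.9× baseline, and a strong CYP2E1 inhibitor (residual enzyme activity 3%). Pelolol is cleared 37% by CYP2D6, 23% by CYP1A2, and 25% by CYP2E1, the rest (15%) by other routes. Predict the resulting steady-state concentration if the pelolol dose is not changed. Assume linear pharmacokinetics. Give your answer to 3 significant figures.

The CYP2D6 pathway (37% of clearance) drops to 0.03× activity: 0.37 × 0.03 = 0.0111.
The CYP1A2 pathway (23% of clearance) rises to 1.9× activity: 0.23 × 1.9 = 0.437.
The CYP2E1 pathway (25% of clearance) drops to 0.03× activity: 0.25 × 0.03 = 0.0075.
Non-CYP routes (15%) are unchanged.
New clearance relative to baseline: 0.0111 + 0.437 + 0.0075 + 0.15 = 0.6056.
New steady-state concentration = 51.0 / 0.6056 = 84.2 ng/mL (concentration scales inversely with clearance).

84.2 ng/mL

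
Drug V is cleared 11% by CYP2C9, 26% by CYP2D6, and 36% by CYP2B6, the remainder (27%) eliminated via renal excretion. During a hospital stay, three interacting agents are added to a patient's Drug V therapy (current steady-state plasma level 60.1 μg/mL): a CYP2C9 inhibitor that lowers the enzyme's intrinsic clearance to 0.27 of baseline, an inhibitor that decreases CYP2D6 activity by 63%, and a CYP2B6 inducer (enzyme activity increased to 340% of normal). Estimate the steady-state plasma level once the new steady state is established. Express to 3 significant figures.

CYP2C9: 0.11 × 0.27 = 0.0297
CYP2D6: 0.26 × 0.37 = 0.0962
CYP2B6: 0.36 × 3.4 = 1.224
Other: 0.27 (unchanged)
New clearance relative to baseline: 0.0297 + 0.0962 + 1.224 + 0.27 = 1.6199.
Dividing the baseline by the relative clearance: 60.1 / 1.6199 = 37.1 μg/mL.

37.1 μg/mL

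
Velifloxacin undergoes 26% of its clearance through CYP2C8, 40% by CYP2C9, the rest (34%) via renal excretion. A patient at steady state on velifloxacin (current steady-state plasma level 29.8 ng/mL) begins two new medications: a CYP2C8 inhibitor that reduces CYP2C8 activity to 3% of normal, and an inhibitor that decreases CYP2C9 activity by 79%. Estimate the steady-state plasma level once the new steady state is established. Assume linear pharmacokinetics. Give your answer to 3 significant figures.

69.0 ng/mL

The CYP2C8 pathway (26% of clearance) drops to 0.03× activity: 0.26 × 0.03 = 0.0078.
The CYP2C9 pathway (40% of clearance) drops to 0.21× activity: 0.4 × 0.21 = 0.084.
Non-CYP routes (34%) are unchanged.
New clearance relative to baseline: 0.0078 + 0.084 + 0.34 = 0.4318.
Steady-state plasma level ∝ 1/CL: new value = 29.8 / 0.4318 = 69.0 ng/mL.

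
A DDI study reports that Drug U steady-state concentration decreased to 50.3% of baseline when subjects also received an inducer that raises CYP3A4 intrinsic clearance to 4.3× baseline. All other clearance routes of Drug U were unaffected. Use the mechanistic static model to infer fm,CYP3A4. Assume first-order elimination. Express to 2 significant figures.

0.30

CL'/CL = 1 / 0.503 = 1.988
4.3·fm + (1 − fm) = 1.988
fm = (1.988 − 1) / (4.3 − 1) = 0.30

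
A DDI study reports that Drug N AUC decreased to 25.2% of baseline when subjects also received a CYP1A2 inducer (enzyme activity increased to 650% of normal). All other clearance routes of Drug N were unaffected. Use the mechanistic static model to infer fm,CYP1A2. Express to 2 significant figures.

0.54

Write x for the fraction cleared via CYP1A2. The observed AUC change means clearance rose to 1/0.252 = 3.968 of baseline.
Setting x·6.5 + (1 − x) = 3.968 and solving: x = (3.968 − 1)/(6.5 − 1) = 0.54.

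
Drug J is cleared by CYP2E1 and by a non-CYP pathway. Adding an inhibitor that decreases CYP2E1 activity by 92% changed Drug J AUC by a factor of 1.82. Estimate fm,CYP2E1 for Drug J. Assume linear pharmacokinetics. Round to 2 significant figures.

Write x for the fraction cleared via CYP2E1. The observed AUC change means clearance fell to 1/1.82 = 0.5495 of baseline.
Setting x·0.08 + (1 − x) = 0.5495 and solving: x = (0.5495 − 1)/(0.08 − 1) = 0.49.

0.49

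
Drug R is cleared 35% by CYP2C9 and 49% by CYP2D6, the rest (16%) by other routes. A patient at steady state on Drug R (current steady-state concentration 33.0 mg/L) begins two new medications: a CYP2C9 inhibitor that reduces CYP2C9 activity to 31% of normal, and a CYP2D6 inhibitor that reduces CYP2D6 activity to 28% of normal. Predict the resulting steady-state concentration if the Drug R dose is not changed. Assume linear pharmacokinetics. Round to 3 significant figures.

81.3 mg/L

CYP2C9: 0.35 × 0.31 = 0.1085
CYP2D6: 0.49 × 0.28 = 0.1372
Other: 0.16 (unchanged)
New clearance relative to baseline: 0.1085 + 0.1372 + 0.16 = 0.4057.
Dividing the baseline by the relative clearance: 33.0 / 0.4057 = 81.3 mg/L.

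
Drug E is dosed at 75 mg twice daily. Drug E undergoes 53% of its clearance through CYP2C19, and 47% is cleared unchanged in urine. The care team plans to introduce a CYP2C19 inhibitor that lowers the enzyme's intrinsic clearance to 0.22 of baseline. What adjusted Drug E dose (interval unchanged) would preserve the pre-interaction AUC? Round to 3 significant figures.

CYP2C19: 0.53 × 0.22 = 0.1166
Other: 0.47 (unchanged)
New clearance relative to baseline: 0.1166 + 0.47 = 0.5866.
To maintain the same steady-state level, dose must scale with clearance: new dose = 75 × 0.5866 = 44.0 mg.

44.0 mg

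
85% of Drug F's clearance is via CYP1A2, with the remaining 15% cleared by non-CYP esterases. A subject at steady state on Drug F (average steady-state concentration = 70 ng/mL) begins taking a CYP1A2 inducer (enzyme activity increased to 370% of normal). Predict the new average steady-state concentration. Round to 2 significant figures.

21 ng/mL

The CYP1A2 pathway (85% of clearance) rises to 3.7× activity: 0.85 × 3.7 = 3.145.
Non-CYP routes (15%) are unchanged.
CL_new/CL_old = 3.145 + 0.15 = 3.295.
With dosing unchanged, average steady-state concentration scales as 1/CL: 70 / 3.295 = 21 ng/mL.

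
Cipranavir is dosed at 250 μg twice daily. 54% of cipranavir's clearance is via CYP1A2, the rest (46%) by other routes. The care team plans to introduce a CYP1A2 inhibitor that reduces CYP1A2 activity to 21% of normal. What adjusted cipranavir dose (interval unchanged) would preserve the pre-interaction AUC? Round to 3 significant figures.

CYP1A2: 0.54 × 0.21 = 0.1134
Other: 0.46 (unchanged)
Relative clearance = 0.1134 + 0.46 = 0.5734.
Css,avg = (dose rate)/CL, so holding Css fixed requires dose ∝ CL: 250 × 0.5734 = 143 μg.

143 μg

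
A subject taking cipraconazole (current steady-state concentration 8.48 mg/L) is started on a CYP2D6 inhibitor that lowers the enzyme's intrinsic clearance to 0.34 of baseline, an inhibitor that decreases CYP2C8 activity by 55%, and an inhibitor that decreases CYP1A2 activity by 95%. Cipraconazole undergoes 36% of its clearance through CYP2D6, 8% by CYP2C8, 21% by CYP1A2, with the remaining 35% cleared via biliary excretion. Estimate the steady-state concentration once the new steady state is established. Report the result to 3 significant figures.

16.3 mg/L

The CYP2D6 pathway (36% of clearance) drops to 0.34× activity: 0.36 × 0.34 = 0.1224.
The CYP2C8 pathway (8% of clearance) falls to 0.45× activity: 0.08 × 0.45 = 0.036.
The CYP1A2 pathway (21% of clearance) is reduced to 0.05× activity: 0.21 × 0.05 = 0.0105.
Non-CYP routes (35%) are unchanged.
New clearance relative to baseline: 0.1224 + 0.036 + 0.0105 + 0.35 = 0.5189.
Steady-state concentration ∝ 1/CL: new value = 8.48 / 0.5189 = 16.3 mg/L.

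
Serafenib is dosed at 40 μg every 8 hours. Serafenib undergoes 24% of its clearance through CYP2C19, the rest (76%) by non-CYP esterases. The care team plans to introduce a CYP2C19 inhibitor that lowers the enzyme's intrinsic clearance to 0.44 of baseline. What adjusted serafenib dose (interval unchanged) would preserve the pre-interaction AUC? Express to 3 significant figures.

The CYP2C19 pathway (24% of clearance) drops to 0.44× activity: 0.24 × 0.44 = 0.1056.
The remaining 76% of clearance is unaffected.
CL_new/CL_old = 0.1056 + 0.76 = 0.8656.
Exposure is unchanged when dose changes in proportion to clearance. New dose = 40 μg × 0.8656 = 34.6 μg.

34.6 μg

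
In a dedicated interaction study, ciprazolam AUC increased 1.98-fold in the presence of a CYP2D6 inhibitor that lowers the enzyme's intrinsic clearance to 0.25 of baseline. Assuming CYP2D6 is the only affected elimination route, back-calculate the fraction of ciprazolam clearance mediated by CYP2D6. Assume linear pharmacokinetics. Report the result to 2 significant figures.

0.66

CL'/CL = 1 / 1.98 = 0.5051
0.25·fm + (1 − fm) = 0.5051
fm = (0.5051 − 1) / (0.25 − 1) = 0.66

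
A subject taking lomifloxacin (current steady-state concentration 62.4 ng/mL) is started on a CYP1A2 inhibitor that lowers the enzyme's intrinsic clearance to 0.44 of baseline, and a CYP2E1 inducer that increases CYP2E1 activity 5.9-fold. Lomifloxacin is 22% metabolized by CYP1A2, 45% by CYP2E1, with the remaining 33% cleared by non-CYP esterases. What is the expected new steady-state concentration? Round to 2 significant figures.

CYP1A2: 0.22 × 0.44 = 0.0968
CYP2E1: 0.45 × 5.9 = 2.655
Other: 0.33 (unchanged)
CL_new/CL_old = 0.0968 + 2.655 + 0.33 = 3.0818.
Steady-state concentration ∝ 1/CL: new value = 62.4 / 3.0818 = 20 ng/mL.

20 ng/mL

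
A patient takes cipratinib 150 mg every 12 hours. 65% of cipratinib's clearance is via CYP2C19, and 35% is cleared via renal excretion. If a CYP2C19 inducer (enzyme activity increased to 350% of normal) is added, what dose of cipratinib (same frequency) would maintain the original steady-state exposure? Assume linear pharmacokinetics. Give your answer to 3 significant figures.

The CYP2C19 pathway (65% of clearance) is boosted to 3.5× activity: 0.65 × 3.5 = 2.275.
The remaining 35% of clearance is unaffected.
CL_new/CL_old = 2.275 + 0.35 = 2.625.
To maintain the same steady-state level, dose must scale with clearance: new dose = 150 × 2.625 = 394 mg.

394 mg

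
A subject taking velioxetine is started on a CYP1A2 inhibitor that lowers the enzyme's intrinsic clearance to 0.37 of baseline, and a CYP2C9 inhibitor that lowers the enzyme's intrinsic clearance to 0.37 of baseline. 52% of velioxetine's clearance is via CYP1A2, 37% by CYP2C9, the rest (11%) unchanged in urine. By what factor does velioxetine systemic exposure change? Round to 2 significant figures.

2.3

The CYP1A2 pathway (52% of clearance) is reduced to 0.37× activity: 0.52 × 0.37 = 0.1924.
The CYP2C9 pathway (37% of clearance) drops to 0.37× activity: 0.37 × 0.37 = 0.1369.
The remaining 11% of clearance is unaffected.
Relative clearance = 0.1924 + 0.1369 + 0.11 = 0.4393.
Net systemic exposure ratio = 1 / 0.4393 = 2.3.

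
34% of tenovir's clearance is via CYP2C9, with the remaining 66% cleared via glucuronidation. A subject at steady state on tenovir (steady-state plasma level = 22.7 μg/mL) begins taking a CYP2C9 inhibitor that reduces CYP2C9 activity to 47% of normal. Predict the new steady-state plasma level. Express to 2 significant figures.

28 μg/mL

CYP2C9: 0.34 × 0.47 = 0.1598
Other: 0.66 (unchanged)
New clearance relative to baseline: 0.1598 + 0.66 = 0.8198.
With dosing unchanged, steady-state plasma level scales as 1/CL: 22.7 / 0.8198 = 28 μg/mL.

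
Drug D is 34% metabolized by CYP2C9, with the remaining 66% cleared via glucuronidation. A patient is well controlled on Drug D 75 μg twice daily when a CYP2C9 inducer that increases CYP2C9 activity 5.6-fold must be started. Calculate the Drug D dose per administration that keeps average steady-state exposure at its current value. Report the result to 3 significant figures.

192 μg

The CYP2C9 pathway (34% of clearance) rises to 5.6× activity: 0.34 × 5.6 = 1.904.
The remaining 66% of clearance is unaffected.
Relative clearance = 1.904 + 0.66 = 2.564.
Css,avg = (dose rate)/CL, so holding Css fixed requires dose ∝ CL: 75 × 2.564 = 192 μg.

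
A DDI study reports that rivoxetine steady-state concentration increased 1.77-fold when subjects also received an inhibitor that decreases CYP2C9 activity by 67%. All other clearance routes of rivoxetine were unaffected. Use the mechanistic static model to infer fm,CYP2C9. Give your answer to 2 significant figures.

0.65

CL'/CL = 1 / 1.77 = 0.565
0.33·fm + (1 − fm) = 0.565
fm = (0.565 − 1) / (0.33 − 1) = 0.65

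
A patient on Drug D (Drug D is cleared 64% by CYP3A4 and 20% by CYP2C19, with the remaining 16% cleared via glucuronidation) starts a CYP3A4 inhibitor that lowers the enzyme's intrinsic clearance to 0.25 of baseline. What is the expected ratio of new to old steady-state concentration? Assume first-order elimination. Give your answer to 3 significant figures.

The CYP3A4 pathway (64% of clearance) falls to 0.25× activity: 0.64 × 0.25 = 0.16.
CYP2C19 (20%) and the residual 16% are unaffected.
CL_new/CL_old = 0.16 + 0.2 + 0.16 = 0.52.
Steady-state concentration is inversely proportional to clearance, so the fold-change is 1 / 0.52 = 1.92.

1.92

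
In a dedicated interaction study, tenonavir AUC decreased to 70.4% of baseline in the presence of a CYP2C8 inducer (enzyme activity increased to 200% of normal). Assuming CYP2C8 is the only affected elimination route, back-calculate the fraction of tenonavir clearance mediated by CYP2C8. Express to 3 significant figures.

Call the CYP2C8 fraction fm. After the interaction, CL_new/CL_old = fm × 2 + (1 − fm).
AUC ratio = 1 / (new CL fraction), so new CL fraction = 1 / 0.704 = 1.42.
fm × 2 + 1 − fm = 1.42  ⇒  fm × (2 − 1) = 0.4205  ⇒  fm = 0.420.

0.420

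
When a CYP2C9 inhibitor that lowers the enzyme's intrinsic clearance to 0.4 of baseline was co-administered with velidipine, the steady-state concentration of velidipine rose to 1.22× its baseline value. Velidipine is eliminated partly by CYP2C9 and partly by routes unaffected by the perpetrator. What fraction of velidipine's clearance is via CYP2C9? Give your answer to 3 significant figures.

0.301

Write x for the fraction cleared via CYP2C9. The observed steady-state concentration change means clearance fell to 1/1.22 = 0.8197 of baseline.
Only the CYP2C9 route changed, so 0.8197 = x·0.4 + (1 − x), giving x = 0.301.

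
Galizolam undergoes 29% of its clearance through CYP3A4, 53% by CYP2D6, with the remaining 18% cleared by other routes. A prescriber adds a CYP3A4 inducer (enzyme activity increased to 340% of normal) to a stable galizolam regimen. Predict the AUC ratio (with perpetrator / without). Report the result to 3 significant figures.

The CYP3A4 pathway (29% of clearance) increases to 3.4× activity: 0.29 × 3.4 = 0.986.
CYP2D6 (53%) and the residual 18% are unaffected.
CL_new/CL_old = 0.986 + 0.53 + 0.18 = 1.696.
Since AUC ∝ 1/CL, the ratio is 1 / 1.696 = 0.590.

0.590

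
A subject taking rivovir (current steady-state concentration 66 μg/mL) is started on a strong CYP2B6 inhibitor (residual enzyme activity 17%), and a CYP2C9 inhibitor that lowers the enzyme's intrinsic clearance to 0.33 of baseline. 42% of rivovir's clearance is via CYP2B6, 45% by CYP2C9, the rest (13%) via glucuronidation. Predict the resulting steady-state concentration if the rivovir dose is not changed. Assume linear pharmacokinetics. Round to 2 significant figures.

1.9 × 10² μg/mL

The CYP2B6 pathway (42% of clearance) drops to 0.17× activity: 0.42 × 0.17 = 0.0714.
The CYP2C9 pathway (45% of clearance) drops to 0.33× activity: 0.45 × 0.33 = 0.1485.
Non-CYP routes (13%) are unchanged.
New clearance relative to baseline: 0.0714 + 0.1485 + 0.13 = 0.3499.
Dividing the baseline by the relative clearance: 66 / 0.3499 = 1.9 × 10² μg/mL.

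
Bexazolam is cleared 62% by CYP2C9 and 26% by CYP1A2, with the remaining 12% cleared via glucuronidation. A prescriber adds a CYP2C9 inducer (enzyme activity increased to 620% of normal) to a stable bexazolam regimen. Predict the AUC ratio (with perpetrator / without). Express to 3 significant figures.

0.237

CYP2C9: 0.62 × 6.2 = 3.844
CYP1A2: 0.26 (unchanged)
Other: 0.12 (unchanged)
Relative clearance = 3.844 + 0.26 + 0.12 = 4.224.
Since AUC ∝ 1/CL, the ratio is 1 / 4.224 = 0.237.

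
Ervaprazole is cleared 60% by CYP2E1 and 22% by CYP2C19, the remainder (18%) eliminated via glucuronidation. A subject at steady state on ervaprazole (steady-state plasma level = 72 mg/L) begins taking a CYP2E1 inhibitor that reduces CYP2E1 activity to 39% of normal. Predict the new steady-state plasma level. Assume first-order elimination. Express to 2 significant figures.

The CYP2E1 pathway (60% of clearance) drops to 0.39× activity: 0.6 × 0.39 = 0.234.
CYP2C19 (22%) and the residual 18% are unaffected.
New clearance relative to baseline: 0.234 + 0.22 + 0.18 = 0.634.
With dosing unchanged, steady-state plasma level scales as 1/CL: 72 / 0.634 = 1.1 × 10² mg/L.

1.1 × 10² mg/L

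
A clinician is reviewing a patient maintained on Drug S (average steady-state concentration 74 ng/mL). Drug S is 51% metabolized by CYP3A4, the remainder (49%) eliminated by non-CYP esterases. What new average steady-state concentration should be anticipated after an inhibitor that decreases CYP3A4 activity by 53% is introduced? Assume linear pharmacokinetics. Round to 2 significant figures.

CYP3A4: 0.51 × 0.47 = 0.2397
Other: 0.49 (unchanged)
Relative clearance = 0.2397 + 0.49 = 0.7297.
New average steady-state concentration = baseline ÷ relative clearance = 74 / 0.7297 = 1.0 × 10² ng/mL.

1.0 × 10² ng/mL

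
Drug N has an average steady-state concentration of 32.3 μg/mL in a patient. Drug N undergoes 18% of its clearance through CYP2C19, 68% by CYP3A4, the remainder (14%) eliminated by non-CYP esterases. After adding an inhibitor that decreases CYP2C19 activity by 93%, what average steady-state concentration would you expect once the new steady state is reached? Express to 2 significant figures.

39 μg/mL

CYP2C19: 0.18 × 0.07 = 0.0126
CYP3A4: 0.68 (unchanged)
Other: 0.14 (unchanged)
CL_new/CL_old = 0.0126 + 0.68 + 0.14 = 0.8326.
Average steady-state concentration ∝ 1/CL, so new value = 32.3 / 0.8326 = 39 μg/mL.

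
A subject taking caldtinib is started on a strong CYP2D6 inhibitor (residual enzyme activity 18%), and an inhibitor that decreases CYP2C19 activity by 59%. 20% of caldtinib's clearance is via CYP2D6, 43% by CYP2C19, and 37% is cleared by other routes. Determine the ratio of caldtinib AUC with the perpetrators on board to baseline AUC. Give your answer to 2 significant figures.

1.7

CYP2D6: 0.2 × 0.18 = 0.036
CYP2C19: 0.43 × 0.41 = 0.1763
Other: 0.37 (unchanged)
New clearance relative to baseline: 0.036 + 0.1763 + 0.37 = 0.5823.
Net AUC ratio = 1 / 0.5823 = 1.7.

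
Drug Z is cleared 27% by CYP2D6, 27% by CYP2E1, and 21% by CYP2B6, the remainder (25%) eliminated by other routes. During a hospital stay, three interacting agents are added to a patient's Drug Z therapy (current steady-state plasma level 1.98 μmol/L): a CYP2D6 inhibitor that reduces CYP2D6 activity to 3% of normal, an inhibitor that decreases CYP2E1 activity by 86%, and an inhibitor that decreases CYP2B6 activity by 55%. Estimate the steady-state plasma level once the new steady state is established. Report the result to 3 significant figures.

5.07 μmol/L

The CYP2D6 pathway (27% of clearance) drops to 0.03× activity: 0.27 × 0.03 = 0.0081.
The CYP2E1 pathway (27% of clearance) is reduced to 0.14× activity: 0.27 × 0.14 = 0.0378.
The CYP2B6 pathway (21% of clearance) is reduced to 0.45× activity: 0.21 × 0.45 = 0.0945.
The remaining 25% of clearance is unaffected.
New clearance relative to baseline: 0.0081 + 0.0378 + 0.0945 + 0.25 = 0.3904.
Dividing the baseline by the relative clearance: 1.98 / 0.3904 = 5.07 μmol/L.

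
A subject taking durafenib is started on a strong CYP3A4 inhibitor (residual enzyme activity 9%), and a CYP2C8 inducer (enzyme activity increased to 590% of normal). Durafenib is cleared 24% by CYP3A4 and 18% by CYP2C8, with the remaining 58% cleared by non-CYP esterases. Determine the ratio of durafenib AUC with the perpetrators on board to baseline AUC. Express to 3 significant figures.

0.601

The CYP3A4 pathway (24% of clearance) is reduced to 0.09× activity: 0.24 × 0.09 = 0.0216.
The CYP2C8 pathway (18% of clearance) increases to 5.9× activity: 0.18 × 5.9 = 1.062.
The remaining 58% of clearance is unaffected.
Relative clearance = 0.0216 + 1.062 + 0.58 = 1.6636.
Net AUC ratio = 1 / 1.6636 = 0.601.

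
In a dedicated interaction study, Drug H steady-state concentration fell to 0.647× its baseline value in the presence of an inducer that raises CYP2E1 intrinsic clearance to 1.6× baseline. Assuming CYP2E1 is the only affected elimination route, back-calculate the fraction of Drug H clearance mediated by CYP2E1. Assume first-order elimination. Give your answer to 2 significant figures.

CL'/CL = 1 / 0.647 = 1.546
1.6·fm + (1 − fm) = 1.546
fm = (1.546 − 1) / (1.6 − 1) = 0.91

0.91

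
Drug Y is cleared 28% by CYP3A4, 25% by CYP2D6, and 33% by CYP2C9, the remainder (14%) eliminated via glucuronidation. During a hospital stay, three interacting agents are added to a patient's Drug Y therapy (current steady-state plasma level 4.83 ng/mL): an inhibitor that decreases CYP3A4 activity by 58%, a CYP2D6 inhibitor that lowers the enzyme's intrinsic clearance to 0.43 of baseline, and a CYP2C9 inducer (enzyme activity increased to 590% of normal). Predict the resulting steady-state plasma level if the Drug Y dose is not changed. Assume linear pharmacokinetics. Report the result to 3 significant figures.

The CYP3A4 pathway (28% of clearance) drops to 0.42× activity: 0.28 × 0.42 = 0.1176.
The CYP2D6 pathway (25% of clearance) drops to 0.43× activity: 0.25 × 0.43 = 0.1075.
The CYP2C9 pathway (33% of clearance) is boosted to 5.9× activity: 0.33 × 5.9 = 1.947.
The remaining 14% of clearance is unaffected.
CL_new/CL_old = 0.1176 + 0.1075 + 1.947 + 0.14 = 2.3121.
New steady-state plasma level = 4.83 / 2.3121 = 2.09 ng/mL (concentration scales inversely with clearance).

2.09 ng/mL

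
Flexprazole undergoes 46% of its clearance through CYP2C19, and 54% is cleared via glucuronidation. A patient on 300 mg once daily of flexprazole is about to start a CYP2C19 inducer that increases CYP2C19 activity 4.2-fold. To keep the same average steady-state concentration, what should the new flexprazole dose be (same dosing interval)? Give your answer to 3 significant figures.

The CYP2C19 pathway (46% of clearance) is boosted to 4.2× activity: 0.46 × 4.2 = 1.932.
Non-CYP routes (54%) are unchanged.
Relative clearance = 1.932 + 0.54 = 2.472.
Exposure is unchanged when dose changes in proportion to clearance. New dose = 300 mg × 2.472 = 742 mg.

742 mg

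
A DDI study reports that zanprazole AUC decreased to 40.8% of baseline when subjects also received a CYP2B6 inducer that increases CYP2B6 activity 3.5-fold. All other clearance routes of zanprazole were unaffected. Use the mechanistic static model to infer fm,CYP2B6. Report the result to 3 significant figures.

Write x for the fraction cleared via CYP2B6. The observed AUC change means clearance rose to 1/0.408 = 2.451 of baseline.
Setting x·3.5 + (1 − x) = 2.451 and solving: x = (2.451 − 1)/(3.5 − 1) = 0.580.

0.580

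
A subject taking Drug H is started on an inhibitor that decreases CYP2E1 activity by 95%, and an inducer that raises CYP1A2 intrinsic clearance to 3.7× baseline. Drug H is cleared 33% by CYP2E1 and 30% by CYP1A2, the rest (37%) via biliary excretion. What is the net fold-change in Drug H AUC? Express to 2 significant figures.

0.67

The CYP2E1 pathway (33% of clearance) falls to 0.05× activity: 0.33 × 0.05 = 0.0165.
The CYP1A2 pathway (30% of clearance) rises to 3.7× activity: 0.3 × 3.7 = 1.11.
The remaining 37% of clearance is unaffected.
CL_new/CL_old = 0.0165 + 1.11 + 0.37 = 1.4965.
AUC ∝ 1/CL: fold-change = 1 / 1.4965 = 0.67.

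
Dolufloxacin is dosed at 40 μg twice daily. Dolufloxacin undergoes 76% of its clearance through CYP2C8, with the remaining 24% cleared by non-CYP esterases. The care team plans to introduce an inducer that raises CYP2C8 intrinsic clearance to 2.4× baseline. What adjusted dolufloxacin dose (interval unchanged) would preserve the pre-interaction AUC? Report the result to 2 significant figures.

The CYP2C8 pathway (76% of clearance) rises to 2.4× activity: 0.76 × 2.4 = 1.824.
The remaining 24% of clearance is unaffected.
CL_new/CL_old = 1.824 + 0.24 = 2.064.
Exposure is unchanged when dose changes in proportion to clearance. New dose = 40 μg × 2.064 = 83 μg.

83 μg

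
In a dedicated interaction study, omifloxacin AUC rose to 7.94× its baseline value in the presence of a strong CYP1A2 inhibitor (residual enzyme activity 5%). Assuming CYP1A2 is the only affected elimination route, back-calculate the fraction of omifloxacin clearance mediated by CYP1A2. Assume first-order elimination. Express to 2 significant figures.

0.92

CL'/CL = 1 / 7.94 = 0.1259
0.05·fm + (1 − fm) = 0.1259
fm = (0.1259 − 1) / (0.05 − 1) = 0.92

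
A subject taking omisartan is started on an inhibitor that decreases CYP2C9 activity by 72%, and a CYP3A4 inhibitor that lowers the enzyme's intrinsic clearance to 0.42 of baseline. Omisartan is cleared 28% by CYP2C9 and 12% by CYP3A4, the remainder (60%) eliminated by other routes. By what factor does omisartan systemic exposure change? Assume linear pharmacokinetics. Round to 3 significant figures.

The CYP2C9 pathway (28% of clearance) is reduced to 0.28× activity: 0.28 × 0.28 = 0.0784.
The CYP3A4 pathway (12% of clearance) falls to 0.42× activity: 0.12 × 0.42 = 0.0504.
The remaining 60% of clearance is unaffected.
CL_new/CL_old = 0.0784 + 0.0504 + 0.6 = 0.7288.
Because systemic exposure varies inversely with clearance, the combined effect is 1 / 0.7288 = 1.37.

1.37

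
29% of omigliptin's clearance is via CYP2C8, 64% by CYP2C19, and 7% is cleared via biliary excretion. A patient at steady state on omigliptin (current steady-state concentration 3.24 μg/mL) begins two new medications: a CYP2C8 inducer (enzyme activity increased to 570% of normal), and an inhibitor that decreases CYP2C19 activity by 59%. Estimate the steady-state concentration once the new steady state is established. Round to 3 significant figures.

1.63 μg/mL

The CYP2C8 pathway (29% of clearance) is boosted to 5.7× activity: 0.29 × 5.7 = 1.653.
The CYP2C19 pathway (64% of clearance) is reduced to 0.41× activity: 0.64 × 0.41 = 0.2624.
The remaining 7% of clearance is unaffected.
New clearance relative to baseline: 1.653 + 0.2624 + 0.07 = 1.9854.
Dividing the baseline by the relative clearance: 3.24 / 1.9854 = 1.63 μg/mL.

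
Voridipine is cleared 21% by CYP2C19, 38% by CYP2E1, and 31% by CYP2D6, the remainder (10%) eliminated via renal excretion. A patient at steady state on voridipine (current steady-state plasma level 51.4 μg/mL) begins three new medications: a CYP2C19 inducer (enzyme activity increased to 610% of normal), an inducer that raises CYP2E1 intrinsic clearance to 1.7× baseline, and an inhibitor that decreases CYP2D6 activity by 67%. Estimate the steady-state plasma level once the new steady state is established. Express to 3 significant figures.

The CYP2C19 pathway (21% of clearance) is boosted to 6.1× activity: 0.21 × 6.1 = 1.281.
The CYP2E1 pathway (38% of clearance) increases to 1.7× activity: 0.38 × 1.7 = 0.646.
The CYP2D6 pathway (31% of clearance) drops to 0.33× activity: 0.31 × 0.33 = 0.1023.
Non-CYP routes (10%) are unchanged.
CL_new/CL_old = 1.281 + 0.646 + 0.1023 + 0.1 = 2.1293.
Steady-state plasma level ∝ 1/CL: new value = 51.4 / 2.1293 = 24.1 μg/mL.

24.1 μg/mL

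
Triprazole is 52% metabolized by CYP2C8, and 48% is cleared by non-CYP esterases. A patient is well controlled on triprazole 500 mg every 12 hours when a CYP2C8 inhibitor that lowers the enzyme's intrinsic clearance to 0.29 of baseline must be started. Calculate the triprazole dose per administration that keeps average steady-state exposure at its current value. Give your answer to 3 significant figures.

The CYP2C8 pathway (52% of clearance) drops to 0.29× activity: 0.52 × 0.29 = 0.1508.
The remaining 48% of clearance is unaffected.
CL_new/CL_old = 0.1508 + 0.48 = 0.6308.
Css,avg = (dose rate)/CL, so holding Css fixed requires dose ∝ CL: 500 × 0.6308 = 315 mg.

315 mg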